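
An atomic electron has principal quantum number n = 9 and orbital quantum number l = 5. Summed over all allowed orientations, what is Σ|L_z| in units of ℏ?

Σ|L_z| = 30 ℏ

The allowed m_l values are -5, -4, -3, -2, -1, 0, 1, 2, 3, 4, 5.
Σ|m_l| = l(l+1) = 30.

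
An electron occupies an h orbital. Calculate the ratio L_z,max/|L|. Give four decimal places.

L_z,max/|L| = 0.9129

An h state has l = 5.
|L| = √30 ℏ ≈ 5.4772ℏ, while L_z,max = lℏ = 5ℏ.
L_z,max/|L| = 5/√30 = 0.9129.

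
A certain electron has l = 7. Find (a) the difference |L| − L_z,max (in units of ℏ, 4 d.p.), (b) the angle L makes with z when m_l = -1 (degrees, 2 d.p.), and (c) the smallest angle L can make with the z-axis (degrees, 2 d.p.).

|L|−L_z,max ≈ 0.4833ℏ; θ(m_l=-1) ≈ 97.68°; θ_min ≈ 20.70°

|L| − L_z,max = (2√14 − 7)ℏ ≈ 0.4833ℏ.
For m_l = -1: cos θ = -1/√56, θ ≈ 97.68°.
cos θ_min = 7/√56, so θ_min ≈ 20.70°.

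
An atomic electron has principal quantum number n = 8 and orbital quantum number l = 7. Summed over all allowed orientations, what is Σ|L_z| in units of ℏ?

m_l ∈ {-7, -6, -5, -4, -3, -2, -1, 0, 1, 2, 3, 4, 5, 6, 7}.
Σ|m_l| = l(l+1) = 56.

Σ|L_z| = 56 ℏ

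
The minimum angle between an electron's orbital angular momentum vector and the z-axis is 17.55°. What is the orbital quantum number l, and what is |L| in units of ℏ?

cos²θ_min = l/(l+1) = 0.9091.
Thus l = 0.9091/(1 − 0.9091) ≈ 10.
Then |L| = ℏ√(10·11) = √110 ℏ.

l = 10, |L| = √110 ℏ ≈ 10.488ℏ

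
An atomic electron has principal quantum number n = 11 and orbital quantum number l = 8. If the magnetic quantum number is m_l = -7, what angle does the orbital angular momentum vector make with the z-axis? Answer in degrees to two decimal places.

|L|² = l(l+1)ℏ² = 72ℏ², so |L| = 6√2 ℏ.
L_z = m_l ℏ = −7ℏ.
cos θ = L_z/|L| = -7/√72, so θ ≈ 145.58°.

θ ≈ 145.58°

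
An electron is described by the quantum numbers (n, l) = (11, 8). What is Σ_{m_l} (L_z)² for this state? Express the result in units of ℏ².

Σ(L_z)² = 408 ℏ²

m_l runs from −8 to 8, i.e. {-8, -7, -6, -5, -4, -3, -2, -1, 0, 1, 2, 3, 4, 5, 6, 7, 8}.
Σ m_l² = 2·(1 + 4 + 9 + 16 + 25 + 36 + 49 + 64) = 408.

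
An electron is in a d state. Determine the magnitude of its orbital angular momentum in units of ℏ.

A d state has l = 2.
|L| = ℏ√(l(l+1)) = ℏ√(2·3) = √6 ℏ

|L| = √6 ℏ ≈ 2.449ℏ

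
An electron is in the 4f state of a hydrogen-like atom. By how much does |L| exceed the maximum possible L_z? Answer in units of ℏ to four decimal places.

|L| − L_z,max ≈ 0.4641ℏ

4f means n = 4, l = 3.
|L| = 2√3 ℏ ≈ 3.4641ℏ, while L_z,max = lℏ = 3ℏ.
The difference is (2√3 − 3)ℏ ≈ 0.4641ℏ.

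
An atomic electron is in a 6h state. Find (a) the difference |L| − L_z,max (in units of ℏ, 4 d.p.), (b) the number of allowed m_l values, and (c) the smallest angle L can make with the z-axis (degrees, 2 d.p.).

The 6h subshell has l = 5.
|L| − L_z,max = (√30 − 5)ℏ ≈ 0.4772ℏ.
There are 2l+1 = 11 values of m_l.
cos θ_min = 5/√30, so θ_min ≈ 24.09°.

|L|−L_z,max ≈ 0.4772ℏ; 11 values; θ_min ≈ 24.09°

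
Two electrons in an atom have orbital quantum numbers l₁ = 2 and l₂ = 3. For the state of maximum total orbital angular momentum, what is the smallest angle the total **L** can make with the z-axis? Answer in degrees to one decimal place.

θ_min ≈ 24.1°

The total orbital quantum number L ranges from |l₁ − l₂| to l₁ + l₂ in integer steps.
Allowed values: L = 1, 2, 3, 4, 5.
The maximum is L = 5, with |L_tot| = ℏ√(5·6) = √30 ℏ.
The minimum angle with z is arccos(5/√30) ≈ 24.1°.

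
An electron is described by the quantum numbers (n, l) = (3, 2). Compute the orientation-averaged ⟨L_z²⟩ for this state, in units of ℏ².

⟨L_z²⟩ = 2 ℏ²

m_l ∈ {-2, -1, 0, 1, 2}.
⟨L_z²⟩ = ℏ²·l(l+1)/3 = 2ℏ².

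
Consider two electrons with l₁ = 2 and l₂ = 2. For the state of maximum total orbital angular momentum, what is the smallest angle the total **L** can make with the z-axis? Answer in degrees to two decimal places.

Angular momentum addition gives L = |l₁ − l₂|, …, l₁ + l₂.
So L can be 0, 1, 2, 3, 4.
The maximum is L = 4, with |L_tot| = ℏ√(4·5) = 2√5 ℏ.
The minimum angle with z is arccos(4/√20) ≈ 26.57°.

θ_min ≈ 26.57°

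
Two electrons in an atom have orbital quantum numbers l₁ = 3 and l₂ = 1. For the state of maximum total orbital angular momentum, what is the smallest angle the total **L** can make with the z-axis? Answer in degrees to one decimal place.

θ_min ≈ 26.6°

L runs from |3 − 1| = 2 to 3 + 1 = 4.
So L can be 2, 3, 4.
The maximum is L = 4, with |L_tot| = ℏ√(4·5) = 2√5 ℏ.
The minimum angle with z is arccos(4/√20) ≈ 26.6°.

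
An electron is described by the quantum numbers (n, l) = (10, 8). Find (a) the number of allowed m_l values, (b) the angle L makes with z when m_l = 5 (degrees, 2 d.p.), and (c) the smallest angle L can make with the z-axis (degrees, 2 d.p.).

There are 2l+1 = 17 values of m_l.
For m_l = 5: cos θ = 5/√72, θ ≈ 53.90°.
cos θ_min = 8/√72, so θ_min ≈ 19.47°.

17 values; θ(m_l=5) ≈ 53.90°; θ_min ≈ 19.47°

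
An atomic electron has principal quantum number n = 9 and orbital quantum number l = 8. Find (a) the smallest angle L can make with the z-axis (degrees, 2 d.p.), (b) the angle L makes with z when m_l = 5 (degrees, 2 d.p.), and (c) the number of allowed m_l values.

θ_min ≈ 19.47°; θ(m_l=5) ≈ 53.90°; 17 values

cos θ_min = 8/√72, so θ_min ≈ 19.47°.
For m_l = 5: cos θ = 5/√72, θ ≈ 53.90°.
There are 2l+1 = 17 values of m_l.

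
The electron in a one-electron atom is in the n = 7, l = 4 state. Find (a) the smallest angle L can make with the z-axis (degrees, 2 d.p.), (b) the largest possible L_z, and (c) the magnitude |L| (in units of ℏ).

θ_min ≈ 26.57°; L_z,max = 4ℏ; |L| = 2√5 ℏ ≈ 4.472ℏ

cos θ_min = 4/√20, so θ_min ≈ 26.57°.
L_z,max = lℏ = 4ℏ.
|L| = ℏ√(4·5) = 2√5 ℏ ≈ 4.472ℏ.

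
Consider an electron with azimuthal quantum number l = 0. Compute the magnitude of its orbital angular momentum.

|L| = 0

|L| = ℏ√(l(l+1)) = ℏ√0 = 0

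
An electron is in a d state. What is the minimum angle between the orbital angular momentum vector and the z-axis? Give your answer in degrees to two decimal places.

For a d orbital, l = 2.
|L| = ℏ√(l(l+1)) = √6 ℏ.
The smallest angle corresponds to the largest L_z, i.e. m_l = l = 2, giving L_z = 2ℏ.
cos θ_min = 2/√6, so θ_min ≈ 35.26°.

θ_min ≈ 35.26°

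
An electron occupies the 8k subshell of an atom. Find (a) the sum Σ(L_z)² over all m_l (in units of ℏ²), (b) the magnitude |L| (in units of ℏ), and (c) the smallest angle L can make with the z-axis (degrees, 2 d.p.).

For 8k, l = 7.
Σ m_l² = 280, so Σ(L_z)² = 280 ℏ².
|L| = ℏ√(7·8) = 2√14 ℏ ≈ 7.483ℏ.
cos θ_min = 7/√56, so θ_min ≈ 20.70°.

Σ(L_z)² = 280 ℏ²; |L| = 2√14 ℏ ≈ 7.483ℏ; θ_min ≈ 20.70°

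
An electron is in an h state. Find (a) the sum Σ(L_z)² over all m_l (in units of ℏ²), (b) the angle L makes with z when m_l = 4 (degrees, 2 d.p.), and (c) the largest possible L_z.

H corresponds to l = 5.
Σ m_l² = 110, so Σ(L_z)² = 110 ℏ².
For m_l = 4: cos θ = 4/√30, θ ≈ 43.09°.
L_z,max = lℏ = 5ℏ.

Σ(L_z)² = 110 ℏ²; θ(m_l=4) ≈ 43.09°; L_z,max = 5ℏ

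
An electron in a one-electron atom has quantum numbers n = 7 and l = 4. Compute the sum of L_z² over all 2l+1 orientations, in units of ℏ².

m_l runs from −4 to 4, i.e. {-4, -3, -2, -1, 0, 1, 2, 3, 4}.
Summing m² from −4 to 4: Σ m_l² = 60.

Σ(L_z)² = 60 ℏ²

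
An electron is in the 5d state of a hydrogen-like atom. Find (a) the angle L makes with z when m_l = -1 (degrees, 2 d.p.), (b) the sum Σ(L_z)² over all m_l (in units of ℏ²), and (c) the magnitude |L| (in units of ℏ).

5d means n = 5, l = 2.
For m_l = -1: cos θ = -1/√6, θ ≈ 114.09°.
Σ m_l² = 10, so Σ(L_z)² = 10 ℏ².
|L| = ℏ√(2·3) = √6 ℏ ≈ 2.449ℏ.

θ(m_l=-1) ≈ 114.09°; Σ(L_z)² = 10 ℏ²; |L| = √6 ℏ ≈ 2.449ℏ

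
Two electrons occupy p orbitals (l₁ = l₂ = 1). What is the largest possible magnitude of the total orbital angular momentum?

|L_tot|_max = √6 ℏ ≈ 2.449ℏ

The total orbital quantum number L ranges from |l₁ − l₂| to l₁ + l₂ in integer steps.
Allowed values: L = 0, 1, 2.
The largest magnitude corresponds to L = 2: |L_tot| = ℏ√(2·3) = √6 ℏ.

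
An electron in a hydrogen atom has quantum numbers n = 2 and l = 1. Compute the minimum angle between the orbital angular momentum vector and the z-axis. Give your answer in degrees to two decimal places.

θ_min ≈ 45.00°

|L| = ℏ√(l(l+1)) = √2 ℏ.
The smallest angle corresponds to the largest L_z, i.e. m_l = l = 1, giving L_z = 1ℏ.
cos θ_min = 1/√2, so θ_min ≈ 45.00°.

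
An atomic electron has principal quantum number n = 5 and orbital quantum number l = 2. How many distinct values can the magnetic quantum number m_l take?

The number of m_l values is 2l + 1 = 2·2 + 1 = 5.

5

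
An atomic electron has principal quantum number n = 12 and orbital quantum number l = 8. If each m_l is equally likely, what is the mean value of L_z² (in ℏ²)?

⟨L_z²⟩ = 24 ℏ²

m_l ∈ {-8, -7, -6, -5, -4, -3, -2, -1, 0, 1, 2, 3, 4, 5, 6, 7, 8}.
Average of L_z² over 17 states: 408/17 ℏ² = 24 ℏ².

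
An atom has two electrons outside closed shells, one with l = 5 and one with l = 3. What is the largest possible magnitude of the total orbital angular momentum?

|L_tot|_max = 6√2 ℏ ≈ 8.485ℏ

Angular momentum addition gives L = |l₁ − l₂|, …, l₁ + l₂.
Allowed values: L = 2, 3, 4, 5, 6, 7, 8.
The largest magnitude corresponds to L = 8: |L_tot| = ℏ√(8·9) = 6√2 ℏ.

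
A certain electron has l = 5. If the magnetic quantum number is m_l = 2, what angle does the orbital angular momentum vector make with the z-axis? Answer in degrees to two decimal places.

θ ≈ 68.58°

|L|² = l(l+1)ℏ² = 30ℏ², so |L| = √30 ℏ.
L_z = m_l ℏ = 2ℏ.
cos θ = L_z/|L| = 2/√30, so θ ≈ 68.58°.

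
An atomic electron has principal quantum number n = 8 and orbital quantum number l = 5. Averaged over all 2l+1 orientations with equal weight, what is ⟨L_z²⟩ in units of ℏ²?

m_l runs from −5 to 5, i.e. {-5, -4, -3, -2, -1, 0, 1, 2, 3, 4, 5}.
Average of L_z² over 11 states: 110/11 ℏ² = 10 ℏ².

⟨L_z²⟩ = 10 ℏ²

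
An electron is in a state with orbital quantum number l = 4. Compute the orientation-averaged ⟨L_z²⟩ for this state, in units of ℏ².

m_l ∈ {-4, -3, -2, -1, 0, 1, 2, 3, 4}.
⟨L_z²⟩ = ℏ²·l(l+1)/3 = 6.667ℏ².

⟨L_z²⟩ = 6.667 ℏ²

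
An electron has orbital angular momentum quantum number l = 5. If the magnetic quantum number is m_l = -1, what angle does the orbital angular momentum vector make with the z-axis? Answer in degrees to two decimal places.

|L| = √(l(l+1)) ℏ = √30 ℏ.
L_z = m_l ℏ = −1ℏ.
cos θ = L_z/|L| = -1/√30, so θ ≈ 100.52°.

θ ≈ 100.52°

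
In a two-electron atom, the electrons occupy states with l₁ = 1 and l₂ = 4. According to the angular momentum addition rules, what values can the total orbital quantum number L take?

L runs from |1 − 4| = 3 to 1 + 4 = 5.
So L can be 3, 4, 5.

L = 3, 4, 5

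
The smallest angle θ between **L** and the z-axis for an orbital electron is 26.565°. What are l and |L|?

cos²θ_min = l/(l+1) = 0.8000.
Thus l = 0.8000/(1 − 0.8000) ≈ 4.
Then |L| = ℏ√(4·5) = 2√5 ℏ.

l = 4, |L| = 2√5 ℏ ≈ 4.472ℏ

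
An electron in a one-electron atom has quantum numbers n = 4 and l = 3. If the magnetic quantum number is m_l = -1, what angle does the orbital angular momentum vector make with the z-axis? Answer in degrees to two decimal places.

θ ≈ 106.78°

|L|² = l(l+1)ℏ² = 12ℏ², so |L| = 2√3 ℏ.
L_z = m_l ℏ = −1ℏ.
cos θ = L_z/|L| = -1/√12, so θ ≈ 106.78°.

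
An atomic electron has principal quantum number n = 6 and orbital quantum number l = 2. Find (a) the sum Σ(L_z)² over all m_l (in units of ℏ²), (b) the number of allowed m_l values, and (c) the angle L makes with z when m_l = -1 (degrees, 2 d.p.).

Σ m_l² = 10, so Σ(L_z)² = 10 ℏ².
There are 2l+1 = 5 values of m_l.
For m_l = -1: cos θ = -1/√6, θ ≈ 114.09°.

Σ(L_z)² = 10 ℏ²; 5 values; θ(m_l=-1) ≈ 114.09°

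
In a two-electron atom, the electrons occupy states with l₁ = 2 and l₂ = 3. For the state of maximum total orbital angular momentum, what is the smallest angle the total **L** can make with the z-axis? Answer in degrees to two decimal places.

θ_min ≈ 24.09°

The total orbital quantum number L ranges from |l₁ − l₂| to l₁ + l₂ in integer steps.
L ∈ {1, 2, 3, 4, 5}.
The maximum is L = 5, with |L_tot| = ℏ√(5·6) = √30 ℏ.
The minimum angle with z is arccos(5/√30) ≈ 24.09°.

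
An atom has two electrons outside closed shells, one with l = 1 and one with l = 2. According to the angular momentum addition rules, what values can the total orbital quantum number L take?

Angular momentum addition gives L = |l₁ − l₂|, …, l₁ + l₂.
So L can be 1, 2, 3.

L = 1, 2, 3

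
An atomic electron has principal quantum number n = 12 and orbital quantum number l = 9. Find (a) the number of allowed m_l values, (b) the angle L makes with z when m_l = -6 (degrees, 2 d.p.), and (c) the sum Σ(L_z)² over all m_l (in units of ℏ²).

19 values; θ(m_l=-6) ≈ 129.23°; Σ(L_z)² = 570 ℏ²

There are 2l+1 = 19 values of m_l.
For m_l = -6: cos θ = -6/√90, θ ≈ 129.23°.
Σ m_l² = 570, so Σ(L_z)² = 570 ℏ².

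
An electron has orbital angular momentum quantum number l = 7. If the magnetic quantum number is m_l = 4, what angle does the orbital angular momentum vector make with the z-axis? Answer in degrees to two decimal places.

θ ≈ 57.69°

|L|² = l(l+1)ℏ² = 56ℏ², so |L| = 2√14 ℏ.
L_z = m_l ℏ = 4ℏ.
cos θ = L_z/|L| = 4/√56, so θ ≈ 57.69°.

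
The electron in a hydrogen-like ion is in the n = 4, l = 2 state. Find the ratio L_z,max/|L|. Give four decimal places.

|L| = √6 ℏ ≈ 2.4495ℏ, while L_z,max = lℏ = 2ℏ.
L_z,max/|L| = 2/√6 = 0.8165.

L_z,max/|L| = 0.8165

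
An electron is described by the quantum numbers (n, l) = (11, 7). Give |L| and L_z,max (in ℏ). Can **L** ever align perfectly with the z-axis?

|L| = 2√14 ℏ ≈ 7.4833ℏ, while L_z,max = lℏ = 7ℏ.
Since |L| > L_z,max, the vector can never point exactly along z; the closest it comes is θ_min = arccos(7/√56) ≈ 20.7°.

No: L_z,max = 7ℏ < |L| = 2√14 ℏ ≈ 7.483ℏ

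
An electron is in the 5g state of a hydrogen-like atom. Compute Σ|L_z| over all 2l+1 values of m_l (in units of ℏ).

Σ|L_z| = 20 ℏ

The 5g subshell has l = 4.
m_l runs from −4 to 4, i.e. {-4, -3, -2, -1, 0, 1, 2, 3, 4}.
Σ|m_l| = 2·4(4+1)/2 = 20.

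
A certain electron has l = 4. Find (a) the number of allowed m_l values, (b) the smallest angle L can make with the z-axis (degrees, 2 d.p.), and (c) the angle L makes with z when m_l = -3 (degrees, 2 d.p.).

There are 2l+1 = 9 values of m_l.
cos θ_min = 4/√20, so θ_min ≈ 26.57°.
For m_l = -3: cos θ = -3/√20, θ ≈ 132.13°.

9 values; θ_min ≈ 26.57°; θ(m_l=-3) ≈ 132.13°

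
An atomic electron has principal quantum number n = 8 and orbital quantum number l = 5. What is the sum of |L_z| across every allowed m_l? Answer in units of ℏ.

Σ|L_z| = 30 ℏ

m_l ∈ {-5, -4, -3, -2, -1, 0, 1, 2, 3, 4, 5}.
Σ|m_l| = 2(1+2+…+5) = 30.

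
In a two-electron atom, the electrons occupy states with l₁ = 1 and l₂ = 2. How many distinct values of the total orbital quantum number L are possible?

3

The total orbital quantum number L ranges from |l₁ − l₂| to l₁ + l₂ in integer steps.
L ∈ {1, 2, 3}.
That is 3 values.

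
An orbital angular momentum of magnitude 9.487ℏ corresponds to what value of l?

l = 9

|L| = ℏ√(l(l+1)), so l(l+1) = 90.
Solving: l = 9.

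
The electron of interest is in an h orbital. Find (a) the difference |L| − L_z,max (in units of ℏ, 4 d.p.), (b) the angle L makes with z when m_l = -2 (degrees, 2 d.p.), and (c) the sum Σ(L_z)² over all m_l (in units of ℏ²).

H corresponds to l = 5.
|L| − L_z,max = (√30 − 5)ℏ ≈ 0.4772ℏ.
For m_l = -2: cos θ = -2/√30, θ ≈ 111.42°.
Σ m_l² = 110, so Σ(L_z)² = 110 ℏ².

|L|−L_z,max ≈ 0.4772ℏ; θ(m_l=-2) ≈ 111.42°; Σ(L_z)² = 110 ℏ²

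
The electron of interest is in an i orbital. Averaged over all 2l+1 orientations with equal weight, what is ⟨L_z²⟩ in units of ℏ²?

An i state has l = 6.
The allowed m_l values are -6, -5, -4, -3, -2, -1, 0, 1, 2, 3, 4, 5, 6.
Average of L_z² over 13 states: 182/13 ℏ² = 14 ℏ².

⟨L_z²⟩ = 14 ℏ²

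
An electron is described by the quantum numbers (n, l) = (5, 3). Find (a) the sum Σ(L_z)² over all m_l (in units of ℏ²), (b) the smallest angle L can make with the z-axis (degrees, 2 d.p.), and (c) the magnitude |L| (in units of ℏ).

Σ m_l² = 28, so Σ(L_z)² = 28 ℏ².
cos θ_min = 3/√12, so θ_min ≈ 30.00°.
|L| = ℏ√(3·4) = 2√3 ℏ ≈ 3.464ℏ.

Σ(L_z)² = 28 ℏ²; θ_min ≈ 30.00°; |L| = 2√3 ℏ ≈ 3.464ℏ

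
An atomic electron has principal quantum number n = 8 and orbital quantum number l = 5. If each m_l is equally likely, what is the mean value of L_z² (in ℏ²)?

⟨L_z²⟩ = 10 ℏ²

m_l runs from −5 to 5, i.e. {-5, -4, -3, -2, -1, 0, 1, 2, 3, 4, 5}.
⟨L_z²⟩ = ℏ²·l(l+1)/3 = 10ℏ².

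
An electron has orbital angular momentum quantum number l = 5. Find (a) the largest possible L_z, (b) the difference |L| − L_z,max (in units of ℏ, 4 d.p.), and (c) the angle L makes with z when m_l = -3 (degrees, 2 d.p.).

L_z,max = 5ℏ; |L|−L_z,max ≈ 0.4772ℏ; θ(m_l=-3) ≈ 123.21°

L_z,max = lℏ = 5ℏ.
|L| − L_z,max = (√30 − 5)ℏ ≈ 0.4772ℏ.
For m_l = -3: cos θ = -3/√30, θ ≈ 123.21°.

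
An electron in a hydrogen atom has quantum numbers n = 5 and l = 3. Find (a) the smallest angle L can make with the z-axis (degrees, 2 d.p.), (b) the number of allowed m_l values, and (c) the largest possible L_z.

θ_min ≈ 30.00°; 7 values; L_z,max = 3ℏ

cos θ_min = 3/√12, so θ_min ≈ 30.00°.
There are 2l+1 = 7 values of m_l.
L_z,max = lℏ = 3ℏ.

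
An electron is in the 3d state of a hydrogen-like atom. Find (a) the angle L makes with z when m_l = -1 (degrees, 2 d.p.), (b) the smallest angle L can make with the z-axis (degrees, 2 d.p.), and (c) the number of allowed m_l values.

θ(m_l=-1) ≈ 114.09°; θ_min ≈ 35.26°; 5 values

3d means n = 3, l = 2.
For m_l = -1: cos θ = -1/√6, θ ≈ 114.09°.
cos θ_min = 2/√6, so θ_min ≈ 35.26°.
There are 2l+1 = 5 values of m_l.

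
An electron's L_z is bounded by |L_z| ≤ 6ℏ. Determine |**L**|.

Since max m_l = l, l = 6.
Then |L| = ℏ√(6·7) = √42 ℏ.

|L| = √42 ℏ ≈ 6.481ℏ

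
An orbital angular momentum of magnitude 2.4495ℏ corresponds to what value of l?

Since |L|² = l(l+1)ℏ², l(l+1) = 6.
l² + l − 6 = 0 ⇒ l = 2.

l = 2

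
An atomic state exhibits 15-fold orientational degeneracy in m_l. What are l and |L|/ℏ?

l = 7, |L| = 2√14 ℏ ≈ 7.483ℏ

15 = 2l + 1, so l = (15−1)/2 = 7.
|L| = ℏ√(l(l+1)) = ℏ√(7·8) = 2√14 ℏ.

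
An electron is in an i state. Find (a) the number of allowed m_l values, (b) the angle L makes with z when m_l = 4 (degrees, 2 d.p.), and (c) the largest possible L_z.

13 values; θ(m_l=4) ≈ 51.89°; L_z,max = 6ℏ

An i state has l = 6.
There are 2l+1 = 13 values of m_l.
For m_l = 4: cos θ = 4/√42, θ ≈ 51.89°.
L_z,max = lℏ = 6ℏ.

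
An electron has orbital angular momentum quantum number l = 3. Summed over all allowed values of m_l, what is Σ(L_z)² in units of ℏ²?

m_l runs from −3 to 3, i.e. {-3, -2, -1, 0, 1, 2, 3}.
Summing m² from −3 to 3: Σ m_l² = 28.

Σ(L_z)² = 28 ℏ²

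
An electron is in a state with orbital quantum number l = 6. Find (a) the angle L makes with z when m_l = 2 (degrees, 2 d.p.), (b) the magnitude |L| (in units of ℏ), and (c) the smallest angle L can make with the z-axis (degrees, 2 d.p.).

For m_l = 2: cos θ = 2/√42, θ ≈ 72.02°.
|L| = ℏ√(6·7) = √42 ℏ ≈ 6.481ℏ.
cos θ_min = 6/√42, so θ_min ≈ 22.21°.

θ(m_l=2) ≈ 72.02°; |L| = √42 ℏ ≈ 6.481ℏ; θ_min ≈ 22.21°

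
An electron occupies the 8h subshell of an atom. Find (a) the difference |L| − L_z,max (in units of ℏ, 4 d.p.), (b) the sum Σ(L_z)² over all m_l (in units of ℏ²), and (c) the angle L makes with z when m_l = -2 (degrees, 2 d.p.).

For 8h, l = 5.
|L| − L_z,max = (√30 − 5)ℏ ≈ 0.4772ℏ.
Σ m_l² = 110, so Σ(L_z)² = 110 ℏ².
For m_l = -2: cos θ = -2/√30, θ ≈ 111.42°.

|L|−L_z,max ≈ 0.4772ℏ; Σ(L_z)² = 110 ℏ²; θ(m_l=-2) ≈ 111.42°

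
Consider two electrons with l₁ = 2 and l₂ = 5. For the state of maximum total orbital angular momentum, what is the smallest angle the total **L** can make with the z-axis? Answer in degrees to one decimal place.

Angular momentum addition gives L = |l₁ − l₂|, …, l₁ + l₂.
So L can be 3, 4, 5, 6, 7.
The maximum is L = 7, with |L_tot| = ℏ√(7·8) = 2√14 ℏ.
The minimum angle with z is arccos(7/√56) ≈ 20.7°.

θ_min ≈ 20.7°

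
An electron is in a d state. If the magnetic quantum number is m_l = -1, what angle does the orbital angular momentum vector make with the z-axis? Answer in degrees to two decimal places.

θ ≈ 114.09°

For a d orbital, l = 2.
|L| = ℏ√(l(l+1)) = √6 ℏ.
L_z = m_l ℏ = −1ℏ.
cos θ = L_z/|L| = -1/√6, so θ ≈ 114.09°.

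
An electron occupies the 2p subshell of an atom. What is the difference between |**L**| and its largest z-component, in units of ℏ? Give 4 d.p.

2p means n = 2, l = 1.
|L| = √2 ℏ ≈ 1.4142ℏ, while L_z,max = lℏ = 1ℏ.
The difference is (√2 − 1)ℏ ≈ 0.4142ℏ.

|L| − L_z,max ≈ 0.4142ℏ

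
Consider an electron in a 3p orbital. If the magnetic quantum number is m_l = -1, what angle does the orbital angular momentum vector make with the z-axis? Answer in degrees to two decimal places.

θ ≈ 135.00°

The 3p subshell has l = 1.
|L| = ℏ√(l(l+1)) = √2 ℏ.
L_z = m_l ℏ = −1ℏ.
cos θ = L_z/|L| = -1/√2, so θ ≈ 135.00°.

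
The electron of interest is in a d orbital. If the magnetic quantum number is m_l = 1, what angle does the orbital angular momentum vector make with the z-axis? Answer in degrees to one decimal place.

The letter d corresponds to l = 2.
|L| = ℏ√(l(l+1)) = √6 ℏ.
L_z = m_l ℏ = 1ℏ.
cos θ = L_z/|L| = 1/√6, so θ ≈ 65.9°.

θ ≈ 65.9°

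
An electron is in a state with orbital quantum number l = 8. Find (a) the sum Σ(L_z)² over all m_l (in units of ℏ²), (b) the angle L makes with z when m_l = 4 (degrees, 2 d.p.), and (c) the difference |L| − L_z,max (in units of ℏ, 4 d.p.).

Σ m_l² = 408, so Σ(L_z)² = 408 ℏ².
For m_l = 4: cos θ = 4/√72, θ ≈ 61.87°.
|L| − L_z,max = (6√2 − 8)ℏ ≈ 0.4853ℏ.

Σ(L_z)² = 408 ℏ²; θ(m_l=4) ≈ 61.87°; |L|−L_z,max ≈ 0.4853ℏ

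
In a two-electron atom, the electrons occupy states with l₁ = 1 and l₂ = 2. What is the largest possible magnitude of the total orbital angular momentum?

|L_tot|_max = 2√3 ℏ ≈ 3.464ℏ

The total orbital quantum number L ranges from |l₁ − l₂| to l₁ + l₂ in integer steps.
So L can be 1, 2, 3.
The largest magnitude corresponds to L = 3: |L_tot| = ℏ√(3·4) = 2√3 ℏ.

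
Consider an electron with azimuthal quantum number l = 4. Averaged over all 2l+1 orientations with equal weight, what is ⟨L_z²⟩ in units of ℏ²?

The allowed m_l values are -4, -3, -2, -1, 0, 1, 2, 3, 4.
⟨L_z²⟩ = ℏ²·l(l+1)/3 = 6.667ℏ².

⟨L_z²⟩ = 6.667 ℏ²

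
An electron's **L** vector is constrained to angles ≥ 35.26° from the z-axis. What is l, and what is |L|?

l = 2, |L| = √6 ℏ ≈ 2.449ℏ

cos θ_min = l/√(l(l+1)) = √(l/(l+1)), so l/(l+1) = cos²(35.26°) = 0.6667.
Solving: l = 2.
Then |L| = ℏ√(2·3) = √6 ℏ.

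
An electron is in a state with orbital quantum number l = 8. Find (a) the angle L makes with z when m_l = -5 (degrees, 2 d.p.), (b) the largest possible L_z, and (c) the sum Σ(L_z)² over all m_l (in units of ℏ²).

For m_l = -5: cos θ = -5/√72, θ ≈ 126.10°.
L_z,max = lℏ = 8ℏ.
Σ m_l² = 408, so Σ(L_z)² = 408 ℏ².

θ(m_l=-5) ≈ 126.10°; L_z,max = 8ℏ; Σ(L_z)² = 408 ℏ²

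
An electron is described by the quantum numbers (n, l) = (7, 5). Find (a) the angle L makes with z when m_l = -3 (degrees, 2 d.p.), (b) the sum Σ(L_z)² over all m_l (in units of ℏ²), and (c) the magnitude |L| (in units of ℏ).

For m_l = -3: cos θ = -3/√30, θ ≈ 123.21°.
Σ m_l² = 110, so Σ(L_z)² = 110 ℏ².
|L| = ℏ√(5·6) = √30 ℏ ≈ 5.477ℏ.

θ(m_l=-3) ≈ 123.21°; Σ(L_z)² = 110 ℏ²; |L| = √30 ℏ ≈ 5.477ℏ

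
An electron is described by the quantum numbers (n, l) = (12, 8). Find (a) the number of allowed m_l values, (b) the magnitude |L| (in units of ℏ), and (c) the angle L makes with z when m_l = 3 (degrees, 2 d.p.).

There are 2l+1 = 17 values of m_l.
|L| = ℏ√(8·9) = 6√2 ℏ ≈ 8.485ℏ.
For m_l = 3: cos θ = 3/√72, θ ≈ 69.30°.

17 values; |L| = 6√2 ℏ ≈ 8.485ℏ; θ(m_l=3) ≈ 69.30°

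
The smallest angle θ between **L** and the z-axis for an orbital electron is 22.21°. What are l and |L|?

l = 6, |L| = √42 ℏ ≈ 6.481ℏ

cos θ_min = l/√(l(l+1)) = √(l/(l+1)), so l/(l+1) = cos²(22.21°) = 0.8571.
Thus l = 0.8571/(1 − 0.8571) ≈ 6.
Then |L| = ℏ√(6·7) = √42 ℏ.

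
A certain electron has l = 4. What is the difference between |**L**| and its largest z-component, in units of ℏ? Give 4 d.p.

|L| − L_z,max ≈ 0.4721ℏ

|L| = 2√5 ℏ ≈ 4.4721ℏ, while L_z,max = lℏ = 4ℏ.
The difference is (2√5 − 4)ℏ ≈ 0.4721ℏ.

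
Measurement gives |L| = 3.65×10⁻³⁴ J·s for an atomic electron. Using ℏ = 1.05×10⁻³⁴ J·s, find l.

In units of ℏ, |L| ≈ 3.476.
l(l+1) ≈ 3.476² ≈ 12.08, so l = 3.

l = 3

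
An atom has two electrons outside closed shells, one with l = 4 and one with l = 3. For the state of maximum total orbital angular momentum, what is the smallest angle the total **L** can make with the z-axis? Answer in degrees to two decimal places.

L runs from |4 − 3| = 1 to 4 + 3 = 7.
L ∈ {1, 2, 3, 4, 5, 6, 7}.
The maximum is L = 7, with |L_tot| = ℏ√(7·8) = 2√14 ℏ.
The minimum angle with z is arccos(7/√56) ≈ 20.70°.

θ_min ≈ 20.70°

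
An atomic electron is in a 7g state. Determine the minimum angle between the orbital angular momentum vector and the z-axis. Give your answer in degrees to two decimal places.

θ_min ≈ 26.57°

The 7g subshell has l = 4.
|L|² = l(l+1)ℏ² = 20ℏ², so |L| = 2√5 ℏ.
The smallest angle corresponds to the largest L_z, i.e. m_l = l = 4, giving L_z = 4ℏ.
cos θ_min = 4/√20, so θ_min ≈ 26.57°.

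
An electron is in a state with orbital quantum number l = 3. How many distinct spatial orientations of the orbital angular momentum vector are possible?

7

The number of m_l values is 2l + 1 = 2·3 + 1 = 7.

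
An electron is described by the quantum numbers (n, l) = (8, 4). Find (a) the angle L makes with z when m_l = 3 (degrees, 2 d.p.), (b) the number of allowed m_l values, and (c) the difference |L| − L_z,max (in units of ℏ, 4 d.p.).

θ(m_l=3) ≈ 47.87°; 9 values; |L|−L_z,max ≈ 0.4721ℏ

For m_l = 3: cos θ = 3/√20, θ ≈ 47.87°.
There are 2l+1 = 9 values of m_l.
|L| − L_z,max = (2√5 − 4)ℏ ≈ 0.4721ℏ.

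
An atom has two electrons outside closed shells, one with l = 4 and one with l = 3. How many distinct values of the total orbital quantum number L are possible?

The total orbital quantum number L ranges from |l₁ − l₂| to l₁ + l₂ in integer steps.
Allowed values: L = 1, 2, 3, 4, 5, 6, 7.
That is 7 values.

7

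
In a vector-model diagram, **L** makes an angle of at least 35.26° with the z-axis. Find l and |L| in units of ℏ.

cos²θ_min = l/(l+1) = 0.6667.
Solving: l = 2.
Then |L| = ℏ√(2·3) = √6 ℏ.

l = 2, |L| = √6 ℏ ≈ 2.449ℏ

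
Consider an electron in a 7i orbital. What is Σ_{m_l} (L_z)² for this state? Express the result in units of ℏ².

7i means n = 7, l = 6.
m_l ∈ {-6, -5, -4, -3, -2, -1, 0, 1, 2, 3, 4, 5, 6}.
Summing m² from −6 to 6: Σ m_l² = 182.

Σ(L_z)² = 182 ℏ²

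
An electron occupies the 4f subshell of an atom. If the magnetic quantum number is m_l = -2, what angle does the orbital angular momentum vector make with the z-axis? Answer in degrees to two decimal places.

For 4f, l = 3.
|L| = √(l(l+1)) ℏ = 2√3 ℏ.
L_z = m_l ℏ = −2ℏ.
cos θ = L_z/|L| = -2/√12, so θ ≈ 125.26°.

θ ≈ 125.26°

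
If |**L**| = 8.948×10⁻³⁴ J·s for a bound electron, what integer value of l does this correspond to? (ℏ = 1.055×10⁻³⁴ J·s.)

l = 8

Dividing by ℏ: |L|/ℏ ≈ 8.482.
l(l+1) ≈ 8.482² ≈ 71.94, so l = 8.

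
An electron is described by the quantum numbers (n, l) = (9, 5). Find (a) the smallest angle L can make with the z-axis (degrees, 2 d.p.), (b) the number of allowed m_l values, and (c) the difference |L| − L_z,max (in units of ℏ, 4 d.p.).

cos θ_min = 5/√30, so θ_min ≈ 24.09°.
There are 2l+1 = 11 values of m_l.
|L| − L_z,max = (√30 − 5)ℏ ≈ 0.4772ℏ.

θ_min ≈ 24.09°; 11 values; |L|−L_z,max ≈ 0.4772ℏ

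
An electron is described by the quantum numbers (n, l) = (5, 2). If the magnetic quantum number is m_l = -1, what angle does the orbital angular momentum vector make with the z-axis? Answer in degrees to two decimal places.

θ ≈ 114.09°

|L| = ℏ√(l(l+1)) = √6 ℏ.
L_z = m_l ℏ = −1ℏ.
cos θ = L_z/|L| = -1/√6, so θ ≈ 114.09°.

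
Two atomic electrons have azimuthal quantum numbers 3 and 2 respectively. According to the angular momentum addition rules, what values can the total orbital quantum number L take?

Angular momentum addition gives L = |l₁ − l₂|, …, l₁ + l₂.
Allowed values: L = 1, 2, 3, 4, 5.

L = 1, 2, 3, 4, 5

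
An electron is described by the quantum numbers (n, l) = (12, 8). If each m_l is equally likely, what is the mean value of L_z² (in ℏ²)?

⟨L_z²⟩ = 24 ℏ²

The allowed m_l values are -8, -7, -6, -5, -4, -3, -2, -1, 0, 1, 2, 3, 4, 5, 6, 7, 8.
⟨L_z²⟩ = ℏ²·l(l+1)/3 = 24ℏ².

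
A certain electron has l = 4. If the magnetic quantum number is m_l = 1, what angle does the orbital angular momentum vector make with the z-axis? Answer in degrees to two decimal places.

θ ≈ 77.08°

|L| = ℏ√(l(l+1)) = 2√5 ℏ.
L_z = m_l ℏ = 1ℏ.
cos θ = L_z/|L| = 1/√20, so θ ≈ 77.08°.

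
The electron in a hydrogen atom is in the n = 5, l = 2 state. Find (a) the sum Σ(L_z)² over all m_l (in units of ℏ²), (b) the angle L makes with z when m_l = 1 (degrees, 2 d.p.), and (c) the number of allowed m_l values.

Σ(L_z)² = 10 ℏ²; θ(m_l=1) ≈ 65.91°; 5 values

Σ m_l² = 10, so Σ(L_z)² = 10 ℏ².
For m_l = 1: cos θ = 1/√6, θ ≈ 65.91°.
There are 2l+1 = 5 values of m_l.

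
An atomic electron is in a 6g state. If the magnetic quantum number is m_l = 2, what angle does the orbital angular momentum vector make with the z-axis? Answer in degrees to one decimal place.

θ ≈ 63.4°

The 6g subshell has l = 4.
|L|² = l(l+1)ℏ² = 20ℏ², so |L| = 2√5 ℏ.
L_z = m_l ℏ = 2ℏ.
cos θ = L_z/|L| = 2/√20, so θ ≈ 63.4°.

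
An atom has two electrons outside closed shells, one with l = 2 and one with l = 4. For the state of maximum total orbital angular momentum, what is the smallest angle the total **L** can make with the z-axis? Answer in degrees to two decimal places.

The total orbital quantum number L ranges from |l₁ − l₂| to l₁ + l₂ in integer steps.
L ∈ {2, 3, 4, 5, 6}.
The maximum is L = 6, with |L_tot| = ℏ√(6·7) = √42 ℏ.
The minimum angle with z is arccos(6/√42) ≈ 22.21°.

θ_min ≈ 22.21°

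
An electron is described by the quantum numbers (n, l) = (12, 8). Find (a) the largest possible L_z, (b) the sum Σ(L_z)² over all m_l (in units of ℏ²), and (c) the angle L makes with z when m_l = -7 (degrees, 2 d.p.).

L_z,max = 8ℏ; Σ(L_z)² = 408 ℏ²; θ(m_l=-7) ≈ 145.58°

L_z,max = lℏ = 8ℏ.
Σ m_l² = 408, so Σ(L_z)² = 408 ℏ².
For m_l = -7: cos θ = -7/√72, θ ≈ 145.58°.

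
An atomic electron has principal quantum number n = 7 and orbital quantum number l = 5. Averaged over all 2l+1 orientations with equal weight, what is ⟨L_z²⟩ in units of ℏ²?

m_l ∈ {-5, -4, -3, -2, -1, 0, 1, 2, 3, 4, 5}.
Average of L_z² over 11 states: 110/11 ℏ² = 10 ℏ².

⟨L_z²⟩ = 10 ℏ²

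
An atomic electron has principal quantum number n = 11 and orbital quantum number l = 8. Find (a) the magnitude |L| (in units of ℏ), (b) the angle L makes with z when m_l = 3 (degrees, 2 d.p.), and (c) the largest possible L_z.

|L| = 6√2 ℏ ≈ 8.485ℏ; θ(m_l=3) ≈ 69.30°; L_z,max = 8ℏ

|L| = ℏ√(8·9) = 6√2 ℏ ≈ 8.485ℏ.
For m_l = 3: cos θ = 3/√72, θ ≈ 69.30°.
L_z,max = lℏ = 8ℏ.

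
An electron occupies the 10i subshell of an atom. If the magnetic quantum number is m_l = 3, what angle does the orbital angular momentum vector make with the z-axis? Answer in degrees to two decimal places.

10i means n = 10, l = 6.
|L|² = l(l+1)ℏ² = 42ℏ², so |L| = √42 ℏ.
L_z = m_l ℏ = 3ℏ.
cos θ = L_z/|L| = 3/√42, so θ ≈ 62.42°.

θ ≈ 62.42°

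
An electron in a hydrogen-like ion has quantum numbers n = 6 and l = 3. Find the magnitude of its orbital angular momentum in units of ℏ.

|L| = 2√3 ℏ ≈ 3.464ℏ

|L| = ℏ√(l(l+1)) = ℏ√(3·4) = 2√3 ℏ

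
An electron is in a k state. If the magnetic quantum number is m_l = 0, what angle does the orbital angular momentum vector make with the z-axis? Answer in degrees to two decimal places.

θ ≈ 90.00°

For a k orbital, l = 7.
|L| = √(l(l+1)) ℏ = 2√14 ℏ.
L_z = m_l ℏ = 0ℏ.
cos θ = L_z/|L| = 0/√56, so θ ≈ 90.00°.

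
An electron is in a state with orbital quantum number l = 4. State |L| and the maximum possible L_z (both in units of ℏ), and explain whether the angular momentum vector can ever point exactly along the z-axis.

|L| = 2√5 ℏ ≈ 4.4721ℏ, while L_z,max = lℏ = 4ℏ.
Since |L| > L_z,max, the vector can never point exactly along z; the closest it comes is θ_min = arccos(4/√20) ≈ 26.6°.

No: L_z,max = 4ℏ < |L| = 2√5 ℏ ≈ 4.472ℏ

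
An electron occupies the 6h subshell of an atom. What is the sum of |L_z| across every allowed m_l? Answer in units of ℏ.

Σ|L_z| = 30 ℏ

The 6h subshell has l = 5.
The allowed m_l values are -5, -4, -3, -2, -1, 0, 1, 2, 3, 4, 5.
Σ|m_l| = 2·5(5+1)/2 = 30.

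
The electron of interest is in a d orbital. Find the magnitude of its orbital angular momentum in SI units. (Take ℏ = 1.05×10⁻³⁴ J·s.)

|L| = 2.57×10⁻³⁴ J·s

A d state has l = 2.
|L| = ℏ√(l(l+1)) = ℏ√(2·3) = √6 ℏ
Numerically, |L| = 2.449 × (1.05×10⁻³⁴ J·s) = 2.57×10⁻³⁴ J·s.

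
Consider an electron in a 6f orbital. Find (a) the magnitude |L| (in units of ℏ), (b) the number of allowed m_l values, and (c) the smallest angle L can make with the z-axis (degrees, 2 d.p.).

|L| = 2√3 ℏ ≈ 3.464ℏ; 7 values; θ_min ≈ 30.00°

For 6f, l = 3.
|L| = ℏ√(3·4) = 2√3 ℏ ≈ 3.464ℏ.
There are 2l+1 = 7 values of m_l.
cos θ_min = 3/√12, so θ_min ≈ 30.00°.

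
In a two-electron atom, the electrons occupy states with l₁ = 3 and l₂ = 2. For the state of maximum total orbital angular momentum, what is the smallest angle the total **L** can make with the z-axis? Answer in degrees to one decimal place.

Angular momentum addition gives L = |l₁ − l₂|, …, l₁ + l₂.
L ∈ {1, 2, 3, 4, 5}.
The maximum is L = 5, with |L_tot| = ℏ√(5·6) = √30 ℏ.
The minimum angle with z is arccos(5/√30) ≈ 24.1°.

θ_min ≈ 24.1°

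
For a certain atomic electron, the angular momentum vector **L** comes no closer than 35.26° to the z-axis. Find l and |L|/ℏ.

At minimum angle, m_l = l, so cos θ = l/√(l(l+1)); cos²θ = l/(l+1) = 0.6667.
Thus l = 0.6667/(1 − 0.6667) ≈ 2.
Then |L| = ℏ√(2·3) = √6 ℏ.

l = 2, |L| = √6 ℏ ≈ 2.449ℏ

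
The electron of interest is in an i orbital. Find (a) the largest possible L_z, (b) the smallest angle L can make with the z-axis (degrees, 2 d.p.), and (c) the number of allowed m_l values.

L_z,max = 6ℏ; θ_min ≈ 22.21°; 13 values

An i state has l = 6.
L_z,max = lℏ = 6ℏ.
cos θ_min = 6/√42, so θ_min ≈ 22.21°.
There are 2l+1 = 13 values of m_l.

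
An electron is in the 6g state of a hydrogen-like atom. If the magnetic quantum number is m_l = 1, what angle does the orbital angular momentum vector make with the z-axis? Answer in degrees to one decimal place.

6g means n = 6, l = 4.
|L|² = l(l+1)ℏ² = 20ℏ², so |L| = 2√5 ℏ.
L_z = m_l ℏ = 1ℏ.
cos θ = L_z/|L| = 1/√20, so θ ≈ 77.1°.

θ ≈ 77.1°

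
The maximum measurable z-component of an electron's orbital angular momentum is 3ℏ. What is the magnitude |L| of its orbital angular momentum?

L_z,max = lℏ, so l = 3.
|L| = √(l(l+1)) ℏ = 2√3 ℏ.

|L| = 2√3 ℏ ≈ 3.464ℏ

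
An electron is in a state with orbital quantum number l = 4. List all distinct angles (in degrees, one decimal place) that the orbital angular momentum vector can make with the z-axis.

|L| = ℏ√(l(l+1)) = 2√5 ℏ.
cos θ = m_l/√20 for each m_l ∈ {-4, -3, -2, -1, 0, 1, 2, 3, 4}.

θ ∈ {26.6°, 47.9°, 63.4°, 77.1°, 90.0°, 102.9°, 116.6°, 132.1°, 153.4°}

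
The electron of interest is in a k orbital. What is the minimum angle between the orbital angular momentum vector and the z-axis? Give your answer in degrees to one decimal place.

θ_min ≈ 20.7°

For a k orbital, l = 7.
|L|² = l(l+1)ℏ² = 56ℏ², so |L| = 2√14 ℏ.
The smallest angle corresponds to the largest L_z, i.e. m_l = l = 7, giving L_z = 7ℏ.
cos θ_min = 7/√56, so θ_min ≈ 20.7°.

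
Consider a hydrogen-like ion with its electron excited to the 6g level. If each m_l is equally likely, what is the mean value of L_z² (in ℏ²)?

⟨L_z²⟩ = 6.667 ℏ²

The 6g level has l = 4.
m_l runs from −4 to 4, i.e. {-4, -3, -2, -1, 0, 1, 2, 3, 4}.
Average of L_z² over 9 states: 60/9 ℏ² = 6.667 ℏ².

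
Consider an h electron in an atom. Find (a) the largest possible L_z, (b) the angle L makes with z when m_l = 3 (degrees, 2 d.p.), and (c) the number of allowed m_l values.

The letter h corresponds to l = 5.
L_z,max = lℏ = 5ℏ.
For m_l = 3: cos θ = 3/√30, θ ≈ 56.79°.
There are 2l+1 = 11 values of m_l.

L_z,max = 5ℏ; θ(m_l=3) ≈ 56.79°; 11 values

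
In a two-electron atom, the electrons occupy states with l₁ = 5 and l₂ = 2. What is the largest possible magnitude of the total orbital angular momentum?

By the triangle rule, |l₁ − l₂| ≤ L ≤ l₁ + l₂.
Allowed values: L = 3, 4, 5, 6, 7.
The largest magnitude corresponds to L = 7: |L_tot| = ℏ√(7·8) = 2√14 ℏ.

|L_tot|_max = 2√14 ℏ ≈ 7.483ℏ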